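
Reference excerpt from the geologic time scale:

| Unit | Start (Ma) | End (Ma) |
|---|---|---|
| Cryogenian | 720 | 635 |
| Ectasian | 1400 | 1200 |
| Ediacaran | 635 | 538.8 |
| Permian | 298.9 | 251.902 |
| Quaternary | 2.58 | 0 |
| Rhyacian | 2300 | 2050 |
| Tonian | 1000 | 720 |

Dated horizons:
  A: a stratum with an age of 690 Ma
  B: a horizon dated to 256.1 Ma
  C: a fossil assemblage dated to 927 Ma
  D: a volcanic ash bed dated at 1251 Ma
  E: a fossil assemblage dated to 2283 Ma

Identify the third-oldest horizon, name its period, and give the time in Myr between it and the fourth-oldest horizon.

C, in the Tonian; 237 million years to A

Sorted oldest-first by Ma: E (2283), D (1251), C (927), A (690), B (256.1).
The third oldest is C at 927 Ma, which lies in 1000–720 Ma: the Tonian.
The fourth oldest is A at 690 Ma; separation = |927 − 690| = 237 Myr.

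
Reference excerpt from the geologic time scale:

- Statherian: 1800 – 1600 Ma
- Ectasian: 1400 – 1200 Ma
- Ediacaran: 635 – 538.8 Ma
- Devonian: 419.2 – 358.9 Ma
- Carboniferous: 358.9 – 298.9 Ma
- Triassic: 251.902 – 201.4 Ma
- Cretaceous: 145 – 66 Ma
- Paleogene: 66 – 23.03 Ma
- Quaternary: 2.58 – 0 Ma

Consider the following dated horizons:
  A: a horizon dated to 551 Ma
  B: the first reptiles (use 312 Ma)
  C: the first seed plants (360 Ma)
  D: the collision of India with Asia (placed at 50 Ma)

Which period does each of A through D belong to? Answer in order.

A — Ediacaran; B — Carboniferous; C — Devonian; D — Paleogene

A: 551 Ma lies in 635–538.8 Ma, so Ediacaran.
B: 312 Ma lies in 358.9–298.9 Ma, so Carboniferous.
C: 360 Ma lies in 419.2–358.9 Ma, so Devonian.
D: 50 Ma lies in 66–23.03 Ma, so Paleogene.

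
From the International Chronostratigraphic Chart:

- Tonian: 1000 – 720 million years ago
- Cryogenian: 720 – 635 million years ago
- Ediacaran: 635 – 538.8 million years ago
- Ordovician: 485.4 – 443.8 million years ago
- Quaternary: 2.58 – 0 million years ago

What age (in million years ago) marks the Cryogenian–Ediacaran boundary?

The Cryogenian ends and the Ediacaran begins at 635 million years ago.

635 million years ago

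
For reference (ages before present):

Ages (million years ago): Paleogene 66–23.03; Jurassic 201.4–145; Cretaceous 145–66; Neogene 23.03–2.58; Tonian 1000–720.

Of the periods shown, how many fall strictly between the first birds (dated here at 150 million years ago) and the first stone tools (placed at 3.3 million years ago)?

2

150 Ma sits inside the Jurassic (201.4–145) and 3.3 Ma inside the Neogene (23.03–2.58); neither of those is wholly between the two dates.
The listed periods lying completely between them are Cretaceous, Paleogene — 2 in all.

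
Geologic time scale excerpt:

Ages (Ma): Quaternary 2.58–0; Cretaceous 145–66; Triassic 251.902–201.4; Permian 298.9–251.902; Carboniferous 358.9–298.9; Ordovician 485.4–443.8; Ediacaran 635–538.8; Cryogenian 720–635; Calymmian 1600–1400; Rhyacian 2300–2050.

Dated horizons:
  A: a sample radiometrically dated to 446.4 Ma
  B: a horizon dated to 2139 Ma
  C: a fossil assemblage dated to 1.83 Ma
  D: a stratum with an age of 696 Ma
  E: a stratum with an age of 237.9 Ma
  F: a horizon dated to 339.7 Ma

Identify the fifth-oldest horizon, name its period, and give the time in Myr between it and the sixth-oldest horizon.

Sorted oldest-first by Ma: B (2139), D (696), A (446.4), F (339.7), E (237.9), C (1.83).
The fifth oldest is E at 237.9 Ma, which lies in 251.902–201.4 Ma: the Triassic.
The sixth oldest is C at 1.83 Ma; separation = |237.9 − 1.83| = 236.07 Myr.

E, in the Triassic; 236.07 million years to C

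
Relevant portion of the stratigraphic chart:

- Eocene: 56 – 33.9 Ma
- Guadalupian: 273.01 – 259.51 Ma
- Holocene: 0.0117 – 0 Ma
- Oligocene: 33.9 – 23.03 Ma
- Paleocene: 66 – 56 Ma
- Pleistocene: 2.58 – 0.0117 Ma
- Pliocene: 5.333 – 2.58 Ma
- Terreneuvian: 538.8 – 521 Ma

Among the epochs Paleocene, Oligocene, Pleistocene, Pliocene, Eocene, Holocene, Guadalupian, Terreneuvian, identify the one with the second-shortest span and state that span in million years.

Pleistocene, 2.5683 million years

Durations: Paleocene 10; Oligocene 10.87; Pleistocene 2.5683; Pliocene 2.753; Eocene 22.1; Holocene 0.0117; Guadalupian 13.5; Terreneuvian 17.8 Myr.
Sorted shortest-first: Holocene (0.0117), Pleistocene (2.5683), Pliocene (2.753), Paleocene (10), Oligocene (10.87), Guadalupian (13.5), Terreneuvian (17.8), Eocene (22.1).
The second shortest is Pleistocene at 2.5683 Myr.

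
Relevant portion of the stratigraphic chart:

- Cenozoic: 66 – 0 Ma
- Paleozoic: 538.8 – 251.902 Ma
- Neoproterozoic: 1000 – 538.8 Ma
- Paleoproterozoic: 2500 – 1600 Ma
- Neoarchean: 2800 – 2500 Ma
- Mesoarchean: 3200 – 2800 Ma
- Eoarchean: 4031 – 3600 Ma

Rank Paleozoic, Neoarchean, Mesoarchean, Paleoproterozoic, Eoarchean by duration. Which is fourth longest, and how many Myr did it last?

Durations: Paleozoic 286.898; Neoarchean 300; Mesoarchean 400; Paleoproterozoic 900; Eoarchean 431 Myr.
Sorted longest-first: Paleoproterozoic (900), Eoarchean (431), Mesoarchean (400), Neoarchean (300), Paleozoic (286.898).
The fourth longest is Neoarchean at 300 Myr.

Neoarchean, 300 million years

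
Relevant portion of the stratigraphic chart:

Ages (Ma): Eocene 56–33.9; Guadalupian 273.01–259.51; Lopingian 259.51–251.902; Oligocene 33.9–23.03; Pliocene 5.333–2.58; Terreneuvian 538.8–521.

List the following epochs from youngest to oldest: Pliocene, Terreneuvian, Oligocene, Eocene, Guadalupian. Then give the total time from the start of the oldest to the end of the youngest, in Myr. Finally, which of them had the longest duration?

Pliocene, Oligocene, Eocene, Guadalupian, Terreneuvian; total span 536.22 Myr; longest is Eocene

From the excerpt: Pliocene 5.333–2.58; Terreneuvian 538.8–521; Oligocene 33.9–23.03; Eocene 56–33.9; Guadalupian 273.01–259.51 (Ma).
Larger Ma is earlier, so the oldest is Terreneuvian and the youngest is Pliocene; youngest to oldest: Pliocene, Oligocene, Eocene, Guadalupian, Terreneuvian.
Oldest start 538.8 minus youngest end 2.58 gives 536.22 Myr overall.
Individual lengths (start − end): Eocene 22.1; Pliocene 2.753; Terreneuvian 17.8; Guadalupian 13.5; Oligocene 10.87. The largest is Eocene at 22.1 Myr.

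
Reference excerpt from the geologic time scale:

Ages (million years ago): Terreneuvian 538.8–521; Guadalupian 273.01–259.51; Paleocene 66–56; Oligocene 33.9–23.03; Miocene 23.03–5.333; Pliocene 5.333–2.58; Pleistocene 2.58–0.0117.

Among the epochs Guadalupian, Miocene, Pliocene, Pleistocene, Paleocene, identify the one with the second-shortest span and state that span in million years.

Pliocene, 2.753 million years

Durations: Guadalupian 13.5; Miocene 17.697; Pliocene 2.753; Pleistocene 2.5683; Paleocene 10 Myr.
Sorted shortest-first: Pleistocene (2.5683), Pliocene (2.753), Paleocene (10), Guadalupian (13.5), Miocene (17.697).
The second shortest is Pliocene at 2.753 Myr.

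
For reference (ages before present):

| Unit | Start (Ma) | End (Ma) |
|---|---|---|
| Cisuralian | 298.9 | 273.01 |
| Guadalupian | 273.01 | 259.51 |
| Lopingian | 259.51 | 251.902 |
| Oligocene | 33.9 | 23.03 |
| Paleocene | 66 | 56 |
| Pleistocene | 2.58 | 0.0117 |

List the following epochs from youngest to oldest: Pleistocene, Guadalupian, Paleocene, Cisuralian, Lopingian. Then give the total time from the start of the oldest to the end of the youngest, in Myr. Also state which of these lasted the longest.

Start ages (Ma): Cisuralian 298.9, Guadalupian 273.01, Lopingian 259.51, Paleocene 66, Pleistocene 2.58.
Ordered youngest to oldest: Pleistocene, Paleocene, Lopingian, Guadalupian, Cisuralian.
Span = 298.9 − 0.0117 = 298.8883 Myr.
Durations: Paleocene 10, Lopingian 7.608, Guadalupian 13.5, Cisuralian 25.89, Pleistocene 2.5683 → longest is Cisuralian (25.89 Myr).

Pleistocene → Paleocene → Lopingian → Guadalupian → Cisuralian; total span 298.8883 Myr; longest is Cisuralian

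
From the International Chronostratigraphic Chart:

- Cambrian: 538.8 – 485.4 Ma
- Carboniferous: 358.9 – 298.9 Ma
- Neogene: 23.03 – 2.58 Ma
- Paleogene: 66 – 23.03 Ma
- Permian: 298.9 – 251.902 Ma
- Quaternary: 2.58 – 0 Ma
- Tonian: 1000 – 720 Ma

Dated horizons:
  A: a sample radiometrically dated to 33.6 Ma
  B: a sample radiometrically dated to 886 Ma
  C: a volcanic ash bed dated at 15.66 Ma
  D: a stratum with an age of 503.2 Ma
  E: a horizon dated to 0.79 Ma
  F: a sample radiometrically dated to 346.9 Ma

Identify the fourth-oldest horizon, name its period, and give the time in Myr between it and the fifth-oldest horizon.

A, in the Paleogene; 17.94 million years to C

Sorted oldest-first by Ma: B (886), D (503.2), F (346.9), A (33.6), C (15.66), E (0.79).
The fourth oldest is A at 33.6 Ma, which lies in 66–23.03 Ma: the Paleogene.
The fifth oldest is C at 15.66 Ma; separation = |33.6 − 15.66| = 17.94 Myr.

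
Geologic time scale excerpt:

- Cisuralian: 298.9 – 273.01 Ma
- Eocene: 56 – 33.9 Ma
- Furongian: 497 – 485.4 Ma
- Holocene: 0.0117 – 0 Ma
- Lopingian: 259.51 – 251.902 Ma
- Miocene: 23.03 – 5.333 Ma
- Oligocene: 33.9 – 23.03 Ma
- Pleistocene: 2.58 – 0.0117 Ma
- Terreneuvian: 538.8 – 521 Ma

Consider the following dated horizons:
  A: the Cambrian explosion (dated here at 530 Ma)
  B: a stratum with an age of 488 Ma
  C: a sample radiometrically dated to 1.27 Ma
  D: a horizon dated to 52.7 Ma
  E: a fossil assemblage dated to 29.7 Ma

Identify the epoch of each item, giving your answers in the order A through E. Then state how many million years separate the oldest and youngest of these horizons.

A: 530 Ma lies in 538.8–521 Ma, so Terreneuvian.
B: 488 Ma lies in 497–485.4 Ma, so Furongian.
C: 1.27 Ma lies in 2.58–0.0117 Ma, so Pleistocene.
D: 52.7 Ma lies in 56–33.9 Ma, so Eocene.
E: 29.7 Ma lies in 33.9–23.03 Ma, so Oligocene.
Oldest = 530 Ma, youngest = 1.27 Ma → span 528.73 Myr.

A — Terreneuvian; B — Furongian; C — Pleistocene; D — Eocene; E — Oligocene; span 528.73 million years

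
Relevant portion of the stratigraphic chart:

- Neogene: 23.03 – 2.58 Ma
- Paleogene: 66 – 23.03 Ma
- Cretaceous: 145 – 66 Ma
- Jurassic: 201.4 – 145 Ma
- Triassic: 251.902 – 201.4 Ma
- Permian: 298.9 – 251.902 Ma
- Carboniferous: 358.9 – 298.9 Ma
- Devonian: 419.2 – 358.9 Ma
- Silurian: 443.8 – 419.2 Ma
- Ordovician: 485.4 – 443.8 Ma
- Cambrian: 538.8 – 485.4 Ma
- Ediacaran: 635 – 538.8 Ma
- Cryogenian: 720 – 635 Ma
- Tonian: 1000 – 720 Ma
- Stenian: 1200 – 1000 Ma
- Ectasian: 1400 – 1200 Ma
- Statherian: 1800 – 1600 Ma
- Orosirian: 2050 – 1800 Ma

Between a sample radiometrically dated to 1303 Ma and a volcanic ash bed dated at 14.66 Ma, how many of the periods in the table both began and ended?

1303 Ma sits inside the Ectasian (1400–1200) and 14.66 Ma inside the Neogene (23.03–2.58); neither of those is wholly between the two dates.
The listed periods lying completely between them are Stenian, Tonian, Cryogenian, Ediacaran, Cambrian, Ordovician, Silurian, Devonian, Carboniferous, Permian, Triassic, Jurassic, Cretaceous, Paleogene — 14 in all.

14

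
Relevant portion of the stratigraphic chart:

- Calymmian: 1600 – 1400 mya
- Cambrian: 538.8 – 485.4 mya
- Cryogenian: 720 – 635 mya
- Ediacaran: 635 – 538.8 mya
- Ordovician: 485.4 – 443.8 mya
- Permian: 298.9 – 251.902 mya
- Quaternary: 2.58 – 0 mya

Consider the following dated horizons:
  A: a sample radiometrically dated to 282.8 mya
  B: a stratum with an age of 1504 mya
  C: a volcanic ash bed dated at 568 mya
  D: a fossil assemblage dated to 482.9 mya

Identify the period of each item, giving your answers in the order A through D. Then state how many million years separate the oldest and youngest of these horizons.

Match each age against the start–end ranges in the excerpt: A = 282.8 Ma → Permian (298.9–251.902); B = 1504 Ma → Calymmian (1600–1400); C = 568 Ma → Ediacaran (635–538.8); D = 482.9 Ma → Ordovician (485.4–443.8).
The largest age is 1504 Ma and the smallest is 282.8 Ma; their difference is 1221.2 Myr.

A — Permian; B — Calymmian; C — Ediacaran; D — Ordovician; span 1221.2 million years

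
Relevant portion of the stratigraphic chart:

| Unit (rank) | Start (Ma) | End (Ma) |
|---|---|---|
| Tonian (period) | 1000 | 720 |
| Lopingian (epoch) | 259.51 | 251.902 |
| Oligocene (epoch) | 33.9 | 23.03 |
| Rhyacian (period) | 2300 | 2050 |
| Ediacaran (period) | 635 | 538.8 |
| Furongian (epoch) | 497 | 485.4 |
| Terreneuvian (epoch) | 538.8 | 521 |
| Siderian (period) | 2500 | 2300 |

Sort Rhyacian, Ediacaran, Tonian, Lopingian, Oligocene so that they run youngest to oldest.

Oligocene, Lopingian, Ediacaran, Tonian, Rhyacian

Read off each span (Ma): Rhyacian 2300–2050; Ediacaran 635–538.8; Tonian 1000–720; Lopingian 259.51–251.902; Oligocene 33.9–23.03.
Larger Ma is older, so oldest→youngest is Rhyacian, Tonian, Ediacaran, Lopingian, Oligocene; reverse it for youngest→oldest.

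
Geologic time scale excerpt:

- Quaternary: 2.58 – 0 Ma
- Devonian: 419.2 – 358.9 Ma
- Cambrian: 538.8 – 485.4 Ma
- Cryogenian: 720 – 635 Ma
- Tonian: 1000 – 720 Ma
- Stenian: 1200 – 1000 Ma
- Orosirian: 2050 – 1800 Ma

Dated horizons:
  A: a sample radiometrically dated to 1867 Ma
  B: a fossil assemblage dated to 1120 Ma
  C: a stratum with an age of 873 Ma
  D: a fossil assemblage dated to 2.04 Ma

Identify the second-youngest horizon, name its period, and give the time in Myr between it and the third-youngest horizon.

C, in the Tonian; 247 million years to B

Smaller Ma means younger, so youngest first: D 2.04 < C 873 < B 1120 < A 1867.
Counting 2 along gives C (873 Ma); the excerpt puts that inside the Tonian, 1000–720 Ma.
Next in line is B (1120 Ma), and 1120 − 873 = 247 Myr.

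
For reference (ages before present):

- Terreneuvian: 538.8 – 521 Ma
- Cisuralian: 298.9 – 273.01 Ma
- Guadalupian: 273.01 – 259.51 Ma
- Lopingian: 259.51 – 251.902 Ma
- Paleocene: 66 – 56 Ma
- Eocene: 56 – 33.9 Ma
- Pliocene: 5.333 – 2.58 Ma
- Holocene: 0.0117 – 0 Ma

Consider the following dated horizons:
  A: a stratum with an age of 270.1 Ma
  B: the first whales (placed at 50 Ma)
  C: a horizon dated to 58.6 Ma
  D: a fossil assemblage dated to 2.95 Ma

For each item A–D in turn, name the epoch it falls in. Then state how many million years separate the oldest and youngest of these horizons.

A — Guadalupian; B — Eocene; C — Paleocene; D — Pliocene; span 267.15 million years

A: 270.1 Ma lies in 273.01–259.51 Ma, so Guadalupian.
B: 50 Ma lies in 56–33.9 Ma, so Eocene.
C: 58.6 Ma lies in 66–56 Ma, so Paleocene.
D: 2.95 Ma lies in 5.333–2.58 Ma, so Pliocene.
Oldest = 270.1 Ma, youngest = 2.95 Ma → span 267.15 Myr.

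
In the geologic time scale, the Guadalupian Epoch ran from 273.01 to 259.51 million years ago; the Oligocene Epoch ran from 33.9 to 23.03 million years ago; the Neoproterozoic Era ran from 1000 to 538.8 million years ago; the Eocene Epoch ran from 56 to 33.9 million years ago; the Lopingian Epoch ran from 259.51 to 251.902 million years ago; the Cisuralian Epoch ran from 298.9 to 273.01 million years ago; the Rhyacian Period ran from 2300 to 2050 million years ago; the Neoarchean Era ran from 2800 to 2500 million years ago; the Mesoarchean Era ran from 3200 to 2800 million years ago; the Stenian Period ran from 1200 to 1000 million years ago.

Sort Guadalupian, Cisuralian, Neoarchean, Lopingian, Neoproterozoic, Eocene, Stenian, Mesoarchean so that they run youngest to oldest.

Sorting by start age (ascending Ma, since larger Ma = older): Eocene began 56, Lopingian began 259.51, Guadalupian began 273.01, Cisuralian began 298.9, Neoproterozoic began 1000, Stenian began 1200, Neoarchean began 2800, Mesoarchean began 3200.

Eocene, Lopingian, Guadalupian, Cisuralian, Neoproterozoic, Stenian, Neoarchean, Mesoarchean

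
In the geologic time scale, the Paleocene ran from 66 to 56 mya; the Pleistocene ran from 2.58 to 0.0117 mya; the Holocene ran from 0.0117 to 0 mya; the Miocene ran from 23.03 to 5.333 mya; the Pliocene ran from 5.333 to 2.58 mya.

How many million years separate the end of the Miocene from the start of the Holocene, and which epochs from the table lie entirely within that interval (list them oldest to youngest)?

The Miocene closes at 5.333 Ma and the Holocene opens at 0.0117 Ma, so the interval is 5.333 − 0.0117 = 5.3213 Myr.
An epoch fits inside if it starts at or after 5.333 Ma and ends at or before 0.0117 Ma; oldest first that gives Pliocene, Pleistocene.

5.3213 million years; Pliocene, Pleistocene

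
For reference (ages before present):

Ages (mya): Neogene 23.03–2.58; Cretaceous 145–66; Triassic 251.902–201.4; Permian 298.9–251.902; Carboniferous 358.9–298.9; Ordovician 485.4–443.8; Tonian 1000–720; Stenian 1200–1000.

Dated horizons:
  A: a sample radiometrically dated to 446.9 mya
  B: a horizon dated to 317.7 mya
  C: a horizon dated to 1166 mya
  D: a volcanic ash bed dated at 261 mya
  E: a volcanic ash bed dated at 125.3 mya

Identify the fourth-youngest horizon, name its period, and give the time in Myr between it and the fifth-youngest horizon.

Smaller Ma means younger, so youngest first: E 125.3 < D 261 < B 317.7 < A 446.9 < C 1166.
Counting 4 along gives A (446.9 Ma); the excerpt puts that inside the Ordovician, 485.4–443.8 Ma.
Next in line is C (1166 Ma), and 1166 − 446.9 = 719.1 Myr.

A, in the Ordovician; 719.1 million years to C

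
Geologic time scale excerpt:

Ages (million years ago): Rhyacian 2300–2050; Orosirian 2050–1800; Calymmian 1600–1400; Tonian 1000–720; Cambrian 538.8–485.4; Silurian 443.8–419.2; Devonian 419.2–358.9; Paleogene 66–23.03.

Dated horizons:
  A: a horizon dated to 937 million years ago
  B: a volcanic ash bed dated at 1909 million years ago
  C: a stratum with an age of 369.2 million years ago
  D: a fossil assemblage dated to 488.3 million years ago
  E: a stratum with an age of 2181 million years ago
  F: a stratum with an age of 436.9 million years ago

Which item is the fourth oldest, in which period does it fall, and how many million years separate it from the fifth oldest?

D, in the Cambrian; 51.4 million years to F

Sorted oldest-first by Ma: E (2181), B (1909), A (937), D (488.3), F (436.9), C (369.2).
The fourth oldest is D at 488.3 Ma, which lies in 538.8–485.4 Ma: the Cambrian.
The fifth oldest is F at 436.9 Ma; separation = |488.3 − 436.9| = 51.4 Myr.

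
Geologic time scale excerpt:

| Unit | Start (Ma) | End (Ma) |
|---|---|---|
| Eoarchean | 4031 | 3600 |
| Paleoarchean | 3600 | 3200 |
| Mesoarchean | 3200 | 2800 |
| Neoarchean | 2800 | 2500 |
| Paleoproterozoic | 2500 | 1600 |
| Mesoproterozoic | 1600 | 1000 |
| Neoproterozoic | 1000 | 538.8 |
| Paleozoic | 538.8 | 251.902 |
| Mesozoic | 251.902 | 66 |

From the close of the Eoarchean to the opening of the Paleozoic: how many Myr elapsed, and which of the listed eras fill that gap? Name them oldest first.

3061.2 million years; Paleoarchean, Mesoarchean, Neoarchean, Paleoproterozoic, Mesoproterozoic, Neoproterozoic

The Eoarchean closes at 3600 Ma and the Paleozoic opens at 538.8 Ma, so the interval is 3600 − 538.8 = 3061.2 Myr.
An era fits inside if it starts at or after 3600 Ma and ends at or before 538.8 Ma; oldest first that gives Paleoarchean, Mesoarchean, Neoarchean, Paleoproterozoic, Mesoproterozoic, Neoproterozoic.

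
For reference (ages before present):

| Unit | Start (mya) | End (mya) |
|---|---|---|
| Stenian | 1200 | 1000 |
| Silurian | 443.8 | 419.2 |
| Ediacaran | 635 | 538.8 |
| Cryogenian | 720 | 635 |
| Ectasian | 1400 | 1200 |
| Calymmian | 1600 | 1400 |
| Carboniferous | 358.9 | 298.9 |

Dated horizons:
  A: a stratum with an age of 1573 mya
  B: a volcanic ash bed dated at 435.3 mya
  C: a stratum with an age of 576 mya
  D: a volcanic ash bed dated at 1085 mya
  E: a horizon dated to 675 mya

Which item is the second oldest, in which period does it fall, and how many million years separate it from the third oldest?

Sorted oldest-first by Ma: A (1573), D (1085), E (675), C (576), B (435.3).
The second oldest is D at 1085 Ma, which lies in 1200–1000 Ma: the Stenian.
The third oldest is E at 675 Ma; separation = |1085 − 675| = 410 Myr.

D, in the Stenian; 410 million years to E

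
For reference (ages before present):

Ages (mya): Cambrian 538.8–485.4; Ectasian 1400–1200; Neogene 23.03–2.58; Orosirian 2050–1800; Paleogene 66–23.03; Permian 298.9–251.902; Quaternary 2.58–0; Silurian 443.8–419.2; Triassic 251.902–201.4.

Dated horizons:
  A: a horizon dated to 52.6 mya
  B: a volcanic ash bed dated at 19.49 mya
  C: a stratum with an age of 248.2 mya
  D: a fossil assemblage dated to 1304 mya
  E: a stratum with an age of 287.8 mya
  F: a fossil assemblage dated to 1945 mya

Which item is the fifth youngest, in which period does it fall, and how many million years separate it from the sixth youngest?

D, in the Ectasian; 641 million years to F

Smaller Ma means younger, so youngest first: B 19.49 < A 52.6 < C 248.2 < E 287.8 < D 1304 < F 1945.
Counting 5 along gives D (1304 Ma); the excerpt puts that inside the Ectasian, 1400–1200 Ma.
Next in line is F (1945 Ma), and 1945 − 1304 = 641 Myr.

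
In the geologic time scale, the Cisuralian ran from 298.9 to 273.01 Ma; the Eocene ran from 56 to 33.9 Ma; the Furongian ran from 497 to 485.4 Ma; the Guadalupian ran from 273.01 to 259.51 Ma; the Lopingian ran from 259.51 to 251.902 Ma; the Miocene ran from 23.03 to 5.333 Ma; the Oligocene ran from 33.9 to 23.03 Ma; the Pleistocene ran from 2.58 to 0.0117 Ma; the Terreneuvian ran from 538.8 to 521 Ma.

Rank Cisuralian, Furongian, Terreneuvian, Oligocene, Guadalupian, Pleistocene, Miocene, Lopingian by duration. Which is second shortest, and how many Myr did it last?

Lopingian, 7.608 million years

Start − end for each: Cisuralian 298.9 − 273.01 = 25.89; Furongian 497 − 485.4 = 11.6; Terreneuvian 538.8 − 521 = 17.8; Oligocene 33.9 − 23.03 = 10.87; Guadalupian 273.01 − 259.51 = 13.5; Pleistocene 2.58 − 0.0117 = 2.5683; Miocene 23.03 − 5.333 = 17.697; Lopingian 259.51 − 251.902 = 7.608.
Ranking these from shortest: Pleistocene < Lopingian < Oligocene < Furongian < Guadalupian < Miocene < Terreneuvian < Cisuralian.
Position 2 in that ranking is Lopingian, which lasted 7.608 Myr.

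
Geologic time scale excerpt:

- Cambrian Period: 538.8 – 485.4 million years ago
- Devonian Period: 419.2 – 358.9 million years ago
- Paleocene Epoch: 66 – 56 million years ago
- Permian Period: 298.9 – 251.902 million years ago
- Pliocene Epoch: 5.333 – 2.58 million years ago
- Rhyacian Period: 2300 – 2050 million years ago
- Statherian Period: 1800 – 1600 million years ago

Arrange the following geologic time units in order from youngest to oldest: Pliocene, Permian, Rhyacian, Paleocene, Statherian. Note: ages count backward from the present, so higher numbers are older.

Pliocene, Paleocene, Permian, Statherian, Rhyacian

Sorting by start age (ascending Ma, since larger Ma = older): Pliocene began 5.333, Paleocene began 66, Permian began 298.9, Statherian began 1800, Rhyacian began 2300.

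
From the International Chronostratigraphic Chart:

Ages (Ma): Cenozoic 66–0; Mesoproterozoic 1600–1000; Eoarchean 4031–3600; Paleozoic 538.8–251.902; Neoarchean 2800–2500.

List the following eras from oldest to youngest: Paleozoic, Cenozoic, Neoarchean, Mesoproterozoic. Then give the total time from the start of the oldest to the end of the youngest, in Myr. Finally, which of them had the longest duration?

Neoarchean, Mesoproterozoic, Paleozoic, Cenozoic; total span 2800 Myr; longest is Mesoproterozoic

Start ages (Ma): Neoarchean 2800, Mesoproterozoic 1600, Paleozoic 538.8, Cenozoic 66.
Ordered oldest to youngest: Neoarchean, Mesoproterozoic, Paleozoic, Cenozoic.
Span = 2800 − 0 = 2800 Myr.
Durations: Cenozoic 66, Mesoproterozoic 600, Neoarchean 300, Paleozoic 286.898 → longest is Mesoproterozoic (600 Myr).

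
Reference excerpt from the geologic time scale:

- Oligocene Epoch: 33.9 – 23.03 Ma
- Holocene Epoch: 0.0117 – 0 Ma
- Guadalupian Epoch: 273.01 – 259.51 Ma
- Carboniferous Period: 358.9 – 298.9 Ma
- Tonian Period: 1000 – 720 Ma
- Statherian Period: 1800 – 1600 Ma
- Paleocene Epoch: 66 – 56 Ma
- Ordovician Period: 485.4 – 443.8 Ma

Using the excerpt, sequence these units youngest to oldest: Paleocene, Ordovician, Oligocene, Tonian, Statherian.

Sorting by start age (ascending Ma, since larger Ma = older): Oligocene began 33.9, Paleocene began 66, Ordovician began 485.4, Tonian began 1000, Statherian began 1800.

Oligocene → Paleocene → Ordovician → Tonian → Statherian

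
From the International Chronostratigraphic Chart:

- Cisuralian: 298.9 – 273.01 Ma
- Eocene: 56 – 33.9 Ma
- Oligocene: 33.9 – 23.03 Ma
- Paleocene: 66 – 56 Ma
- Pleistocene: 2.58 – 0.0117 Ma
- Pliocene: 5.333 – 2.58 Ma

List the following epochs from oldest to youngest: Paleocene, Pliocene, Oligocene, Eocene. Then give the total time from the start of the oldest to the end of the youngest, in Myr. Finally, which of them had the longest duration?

Paleocene, Eocene, Oligocene, Pliocene; total span 63.42 Myr; longest is Eocene

Start ages (Ma): Paleocene 66, Eocene 56, Oligocene 33.9, Pliocene 5.333.
Ordered oldest to youngest: Paleocene, Eocene, Oligocene, Pliocene.
Span = 66 − 2.58 = 63.42 Myr.
Durations: Paleocene 10, Pliocene 2.753, Eocene 22.1, Oligocene 10.87 → longest is Eocene (22.1 Myr).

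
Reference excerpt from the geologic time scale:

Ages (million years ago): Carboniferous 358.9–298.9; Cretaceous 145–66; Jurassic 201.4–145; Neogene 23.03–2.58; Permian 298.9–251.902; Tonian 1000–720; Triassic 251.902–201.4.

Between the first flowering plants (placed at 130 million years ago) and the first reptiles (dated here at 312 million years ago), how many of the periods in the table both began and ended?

312 Ma sits inside the Carboniferous (358.9–298.9) and 130 Ma inside the Cretaceous (145–66); neither of those is wholly between the two dates.
The listed periods lying completely between them are Permian, Triassic, Jurassic — 3 in all.

3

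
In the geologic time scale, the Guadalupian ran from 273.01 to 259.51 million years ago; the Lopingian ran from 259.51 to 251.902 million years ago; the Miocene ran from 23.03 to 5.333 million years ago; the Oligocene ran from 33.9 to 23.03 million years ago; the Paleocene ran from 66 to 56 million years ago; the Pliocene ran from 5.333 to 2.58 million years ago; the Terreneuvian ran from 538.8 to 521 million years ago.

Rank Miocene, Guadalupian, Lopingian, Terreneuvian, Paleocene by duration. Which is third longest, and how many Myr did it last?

Guadalupian, 13.5 million years

Durations: Miocene 17.697; Guadalupian 13.5; Lopingian 7.608; Terreneuvian 17.8; Paleocene 10 Myr.
Sorted longest-first: Terreneuvian (17.8), Miocene (17.697), Guadalupian (13.5), Paleocene (10), Lopingian (7.608).
The third longest is Guadalupian at 13.5 Myr.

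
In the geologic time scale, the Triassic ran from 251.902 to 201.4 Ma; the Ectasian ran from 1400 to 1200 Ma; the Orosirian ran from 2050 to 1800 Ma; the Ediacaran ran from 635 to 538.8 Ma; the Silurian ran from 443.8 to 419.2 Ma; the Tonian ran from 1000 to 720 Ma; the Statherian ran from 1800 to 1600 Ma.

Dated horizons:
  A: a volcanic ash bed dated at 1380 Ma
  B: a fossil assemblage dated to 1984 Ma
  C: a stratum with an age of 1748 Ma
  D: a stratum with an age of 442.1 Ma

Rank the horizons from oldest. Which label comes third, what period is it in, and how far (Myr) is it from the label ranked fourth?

Larger Ma means older, so oldest first: B 1984 > C 1748 > A 1380 > D 442.1.
Counting 3 along gives A (1380 Ma); the excerpt puts that inside the Ectasian, 1400–1200 Ma.
Next in line is D (442.1 Ma), and 1380 − 442.1 = 937.9 Myr.

A, in the Ectasian; 937.9 million years to D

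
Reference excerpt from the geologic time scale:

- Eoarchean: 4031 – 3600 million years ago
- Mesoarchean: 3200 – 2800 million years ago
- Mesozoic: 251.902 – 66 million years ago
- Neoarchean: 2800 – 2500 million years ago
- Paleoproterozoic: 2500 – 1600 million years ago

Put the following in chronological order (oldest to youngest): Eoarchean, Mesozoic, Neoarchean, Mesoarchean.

Eoarchean, then Mesoarchean, then Neoarchean, then Mesozoic

Sorting by start age (descending Ma, since larger Ma = older): Eoarchean began 4031, Mesoarchean began 3200, Neoarchean began 2800, Mesozoic began 251.902.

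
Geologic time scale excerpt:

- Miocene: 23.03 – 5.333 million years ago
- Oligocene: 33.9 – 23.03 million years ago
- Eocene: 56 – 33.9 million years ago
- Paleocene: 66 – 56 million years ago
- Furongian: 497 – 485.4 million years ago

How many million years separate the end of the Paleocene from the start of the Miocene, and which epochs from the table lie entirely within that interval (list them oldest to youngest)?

The Paleocene closes at 56 Ma and the Miocene opens at 23.03 Ma, so the interval is 56 − 23.03 = 32.97 Myr.
An epoch fits inside if it starts at or after 56 Ma and ends at or before 23.03 Ma; oldest first that gives Eocene, Oligocene.

32.97 million years; Eocene, Oligocene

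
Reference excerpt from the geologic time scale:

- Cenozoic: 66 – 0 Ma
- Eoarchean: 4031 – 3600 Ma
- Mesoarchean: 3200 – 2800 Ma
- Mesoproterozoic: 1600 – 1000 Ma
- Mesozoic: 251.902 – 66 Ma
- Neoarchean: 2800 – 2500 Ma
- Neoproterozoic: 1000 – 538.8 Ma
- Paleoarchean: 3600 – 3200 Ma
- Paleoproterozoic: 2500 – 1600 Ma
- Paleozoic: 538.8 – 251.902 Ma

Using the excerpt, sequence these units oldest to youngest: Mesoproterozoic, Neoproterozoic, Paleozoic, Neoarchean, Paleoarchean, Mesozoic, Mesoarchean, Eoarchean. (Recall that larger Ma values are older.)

Eoarchean, then Paleoarchean, then Mesoarchean, then Neoarchean, then Mesoproterozoic, then Neoproterozoic, then Paleozoic, then Mesozoic

Sorting by start age (descending Ma, since larger Ma = older): Eoarchean start 4031, Paleoarchean start 3600, Mesoarchean start 3200, Neoarchean start 2800, Mesoproterozoic start 1600, Neoproterozoic start 1000, Paleozoic start 538.8, Mesozoic start 251.902.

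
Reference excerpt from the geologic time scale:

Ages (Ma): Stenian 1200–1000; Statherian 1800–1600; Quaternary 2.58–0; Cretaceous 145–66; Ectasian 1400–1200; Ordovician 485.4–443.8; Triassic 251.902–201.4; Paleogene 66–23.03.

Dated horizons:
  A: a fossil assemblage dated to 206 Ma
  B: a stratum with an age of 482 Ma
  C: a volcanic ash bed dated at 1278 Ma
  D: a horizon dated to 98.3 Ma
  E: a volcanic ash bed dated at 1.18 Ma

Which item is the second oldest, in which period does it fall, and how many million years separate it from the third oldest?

B, in the Ordovician; 276 million years to A

Sorted oldest-first by Ma: C (1278), B (482), A (206), D (98.3), E (1.18).
The second oldest is B at 482 Ma, which lies in 485.4–443.8 Ma: the Ordovician.
The third oldest is A at 206 Ma; separation = |482 − 206| = 276 Myr.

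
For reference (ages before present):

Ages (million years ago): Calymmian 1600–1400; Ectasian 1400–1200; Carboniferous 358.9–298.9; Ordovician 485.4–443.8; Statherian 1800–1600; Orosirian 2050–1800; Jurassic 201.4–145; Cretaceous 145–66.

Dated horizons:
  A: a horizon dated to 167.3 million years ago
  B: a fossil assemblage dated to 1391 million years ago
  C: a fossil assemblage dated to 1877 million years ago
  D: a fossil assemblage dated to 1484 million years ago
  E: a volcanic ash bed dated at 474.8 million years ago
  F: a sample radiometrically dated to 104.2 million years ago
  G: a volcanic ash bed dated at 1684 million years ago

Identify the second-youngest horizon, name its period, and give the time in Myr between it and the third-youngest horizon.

Sorted youngest-first by Ma: F (104.2), A (167.3), E (474.8), B (1391), D (1484), G (1684), C (1877).
The second youngest is A at 167.3 Ma, which lies in 201.4–145 Ma: the Jurassic.
The third youngest is E at 474.8 Ma; separation = |167.3 − 474.8| = 307.5 Myr.

A, in the Jurassic; 307.5 million years to E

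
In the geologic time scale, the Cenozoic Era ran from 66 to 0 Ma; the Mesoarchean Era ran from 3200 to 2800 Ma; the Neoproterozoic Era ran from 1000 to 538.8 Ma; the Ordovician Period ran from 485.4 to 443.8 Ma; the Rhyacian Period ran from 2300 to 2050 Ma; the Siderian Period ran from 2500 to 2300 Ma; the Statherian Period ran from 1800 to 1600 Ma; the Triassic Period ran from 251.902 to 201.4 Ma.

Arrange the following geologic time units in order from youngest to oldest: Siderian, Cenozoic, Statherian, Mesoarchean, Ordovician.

The oldest of these is Mesoarchean (starts 3200 Ma) and the youngest is Cenozoic (ends 0 Ma).
In between, by decreasing start age: Siderian (2500), Statherian (1800), Ordovician (485.4).
Listing youngest first means reversing that sequence.

Cenozoic, then Ordovician, then Statherian, then Siderian, then Mesoarchean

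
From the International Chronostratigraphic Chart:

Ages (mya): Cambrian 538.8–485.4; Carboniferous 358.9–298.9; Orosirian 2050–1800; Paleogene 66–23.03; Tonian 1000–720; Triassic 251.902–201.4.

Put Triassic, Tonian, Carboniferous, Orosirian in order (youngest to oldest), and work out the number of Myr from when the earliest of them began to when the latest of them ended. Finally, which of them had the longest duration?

Triassic → Carboniferous → Tonian → Orosirian; total span 1848.6 Myr; longest is Tonian

From the excerpt: Triassic 251.902–201.4; Tonian 1000–720; Carboniferous 358.9–298.9; Orosirian 2050–1800 (Ma).
Larger Ma is earlier, so the oldest is Orosirian and the youngest is Triassic; youngest to oldest: Triassic, Carboniferous, Tonian, Orosirian.
Oldest start 2050 minus youngest end 201.4 gives 1848.6 Myr overall.
Individual lengths (start − end): Carboniferous 60; Triassic 50.502; Tonian 280; Orosirian 250. The largest is Tonian at 280 Myr.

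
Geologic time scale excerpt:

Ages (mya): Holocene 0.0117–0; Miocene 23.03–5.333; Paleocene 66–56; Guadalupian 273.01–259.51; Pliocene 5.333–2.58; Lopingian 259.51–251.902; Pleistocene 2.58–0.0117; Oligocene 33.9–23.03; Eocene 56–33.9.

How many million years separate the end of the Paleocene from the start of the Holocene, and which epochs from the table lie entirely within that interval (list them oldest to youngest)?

55.9883 million years; Eocene, Oligocene, Miocene, Pliocene, Pleistocene

The Paleocene closes at 56 Ma and the Holocene opens at 0.0117 Ma, so the interval is 56 − 0.0117 = 55.9883 Myr.
An epoch fits inside if it starts at or after 56 Ma and ends at or before 0.0117 Ma; oldest first that gives Eocene, Oligocene, Miocene, Pliocene, Pleistocene.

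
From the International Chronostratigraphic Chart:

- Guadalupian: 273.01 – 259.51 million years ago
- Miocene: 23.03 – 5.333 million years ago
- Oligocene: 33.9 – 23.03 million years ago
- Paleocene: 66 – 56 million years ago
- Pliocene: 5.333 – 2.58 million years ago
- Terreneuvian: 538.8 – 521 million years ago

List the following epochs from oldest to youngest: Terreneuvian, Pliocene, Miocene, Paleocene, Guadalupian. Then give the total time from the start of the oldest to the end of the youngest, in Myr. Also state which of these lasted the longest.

Start ages (Ma): Terreneuvian 538.8, Guadalupian 273.01, Paleocene 66, Miocene 23.03, Pliocene 5.333.
Ordered oldest to youngest: Terreneuvian, Guadalupian, Paleocene, Miocene, Pliocene.
Span = 538.8 − 2.58 = 536.22 Myr.
Durations: Pliocene 2.753, Miocene 17.697, Terreneuvian 17.8, Paleocene 10, Guadalupian 13.5 → longest is Terreneuvian (17.8 Myr).

Terreneuvian → Guadalupian → Paleocene → Miocene → Pliocene; total span 536.22 Myr; longest is Terreneuvian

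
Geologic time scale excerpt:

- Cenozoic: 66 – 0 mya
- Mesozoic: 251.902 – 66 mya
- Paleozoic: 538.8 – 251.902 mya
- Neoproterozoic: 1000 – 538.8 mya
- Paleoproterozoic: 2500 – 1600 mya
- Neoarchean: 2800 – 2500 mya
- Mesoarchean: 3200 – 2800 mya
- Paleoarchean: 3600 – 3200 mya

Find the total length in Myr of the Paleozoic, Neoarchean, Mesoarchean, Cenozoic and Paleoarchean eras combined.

1452.898 million years

Each duration: Paleozoic = 286.898; Neoarchean = 300; Mesoarchean = 400; Cenozoic = 66; Paleoarchean = 400.
Sum: 286.898 + 300 + 400 + 66 + 400 = 1452.898 Myr.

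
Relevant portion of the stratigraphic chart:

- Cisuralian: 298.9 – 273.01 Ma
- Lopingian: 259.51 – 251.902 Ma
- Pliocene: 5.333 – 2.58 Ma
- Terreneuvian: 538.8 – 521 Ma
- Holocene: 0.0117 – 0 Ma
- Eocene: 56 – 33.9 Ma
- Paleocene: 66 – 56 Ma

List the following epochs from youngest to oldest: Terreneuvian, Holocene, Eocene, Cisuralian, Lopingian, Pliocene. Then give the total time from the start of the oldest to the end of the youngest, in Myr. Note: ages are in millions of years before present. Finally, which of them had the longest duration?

Start ages (Ma): Terreneuvian 538.8, Cisuralian 298.9, Lopingian 259.51, Eocene 56, Pliocene 5.333, Holocene 0.0117.
Ordered youngest to oldest: Holocene, Pliocene, Eocene, Lopingian, Cisuralian, Terreneuvian.
Span = 538.8 − 0 = 538.8 Myr.
Durations: Terreneuvian 17.8, Holocene 0.0117, Cisuralian 25.89, Pliocene 2.753, Lopingian 7.608, Eocene 22.1 → longest is Cisuralian (25.89 Myr).

Holocene, Pliocene, Eocene, Lopingian, Cisuralian, Terreneuvian; total span 538.8 Myr; longest is Cisuralian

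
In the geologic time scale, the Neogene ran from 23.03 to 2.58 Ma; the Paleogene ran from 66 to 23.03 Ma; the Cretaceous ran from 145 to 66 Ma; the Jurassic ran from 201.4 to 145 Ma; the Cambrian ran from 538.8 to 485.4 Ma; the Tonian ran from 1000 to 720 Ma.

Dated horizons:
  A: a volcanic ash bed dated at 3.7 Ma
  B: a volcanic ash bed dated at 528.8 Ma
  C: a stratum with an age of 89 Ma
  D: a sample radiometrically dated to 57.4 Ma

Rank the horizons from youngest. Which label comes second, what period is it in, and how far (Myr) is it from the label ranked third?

D, in the Paleogene; 31.6 million years to C

Smaller Ma means younger, so youngest first: A 3.7 < D 57.4 < C 89 < B 528.8.
Counting 2 along gives D (57.4 Ma); the excerpt puts that inside the Paleogene, 66–23.03 Ma.
Next in line is C (89 Ma), and 89 − 57.4 = 31.6 Myr.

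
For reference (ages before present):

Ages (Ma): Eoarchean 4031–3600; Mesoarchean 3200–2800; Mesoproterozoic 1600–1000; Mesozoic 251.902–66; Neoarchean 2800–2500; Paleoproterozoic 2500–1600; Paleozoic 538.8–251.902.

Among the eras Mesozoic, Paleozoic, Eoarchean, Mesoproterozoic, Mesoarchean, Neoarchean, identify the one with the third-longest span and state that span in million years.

Mesoarchean, 400 million years

Durations: Mesozoic 185.902; Paleozoic 286.898; Eoarchean 431; Mesoproterozoic 600; Mesoarchean 400; Neoarchean 300 Myr.
Sorted longest-first: Mesoproterozoic (600), Eoarchean (431), Mesoarchean (400), Neoarchean (300), Paleozoic (286.898), Mesozoic (185.902).
The third longest is Mesoarchean at 400 Myr.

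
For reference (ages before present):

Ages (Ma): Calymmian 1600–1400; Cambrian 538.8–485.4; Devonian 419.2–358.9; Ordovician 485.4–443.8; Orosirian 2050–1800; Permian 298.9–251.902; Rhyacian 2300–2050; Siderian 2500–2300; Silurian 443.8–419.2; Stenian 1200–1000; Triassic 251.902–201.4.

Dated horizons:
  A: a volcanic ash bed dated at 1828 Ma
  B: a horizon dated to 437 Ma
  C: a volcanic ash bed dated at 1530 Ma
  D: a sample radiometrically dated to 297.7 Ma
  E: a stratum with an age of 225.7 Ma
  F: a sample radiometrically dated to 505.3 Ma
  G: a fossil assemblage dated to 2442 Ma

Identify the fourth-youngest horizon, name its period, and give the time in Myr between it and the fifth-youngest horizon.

Smaller Ma means younger, so youngest first: E 225.7 < D 297.7 < B 437 < F 505.3 < C 1530 < A 1828 < G 2442.
Counting 4 along gives F (505.3 Ma); the excerpt puts that inside the Cambrian, 538.8–485.4 Ma.
Next in line is C (1530 Ma), and 1530 − 505.3 = 1024.7 Myr.

F, in the Cambrian; 1024.7 million years to C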